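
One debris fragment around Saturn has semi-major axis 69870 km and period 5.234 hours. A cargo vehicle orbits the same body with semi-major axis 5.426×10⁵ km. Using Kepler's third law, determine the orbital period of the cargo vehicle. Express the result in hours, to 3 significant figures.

Kepler's third law: T² ∝ a³, so T₂ = T₁ (a₂/a₁)^(3/2).
a₂/a₁ = 7.766, (a₂/a₁)^(3/2) = 21.64.
T₂ = 5.234 × 21.64 = 113.3 hours.

T₂ ≈ 113 hours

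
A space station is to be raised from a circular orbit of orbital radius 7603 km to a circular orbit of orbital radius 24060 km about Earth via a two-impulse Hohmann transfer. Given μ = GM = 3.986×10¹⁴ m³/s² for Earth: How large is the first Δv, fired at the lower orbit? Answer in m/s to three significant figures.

Δv ≈ 1690 m/s

r₁ = 7603 km = 7.603×10⁶ m.
r₂ = 24060 km = 2.406×10⁷ m.
Transfer ellipse a_t = (r₁ + r₂)/2 = 1.583×10⁷ m.
At r₁: circular v_c1 = √(μ/r₁) = 7241 m/s; transfer-perigee v_p = √[μ(2/r₁ − 1/a_t)] = 8926 m/s.
Δv₁ = v_p − v_c1 = 1685 m/s.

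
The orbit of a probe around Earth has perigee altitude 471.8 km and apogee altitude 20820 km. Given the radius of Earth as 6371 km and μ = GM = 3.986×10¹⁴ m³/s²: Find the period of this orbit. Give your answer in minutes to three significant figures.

r_p = 6371 + 471.8 = 6842.8 km = 6.8428×10⁶ m.
r_a = 6371 + 20820 = 27191 km = 2.7191×10⁷ m.
Semi-major axis a = (r_p + r_a)/2 = (6842.8 + 27191)/2 = 17017 km = 1.702×10⁷ m.
By Kepler's third law T = 2π√(a³/μ) = 2π × 3.516×10³ = 2.209×10⁴ s.
= 368.2 minutes.

T ≈ 368 minutes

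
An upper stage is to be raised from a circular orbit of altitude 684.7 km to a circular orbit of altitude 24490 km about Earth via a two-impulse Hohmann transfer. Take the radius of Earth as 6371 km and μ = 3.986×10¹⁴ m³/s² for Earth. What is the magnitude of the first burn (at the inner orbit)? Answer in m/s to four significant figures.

Δv ≈ 2073 m/s

r₁ = 6371 + 684.7 = 7055.7 km = 7.0557×10⁶ m.
r₂ = 6371 + 24490 = 30861 km = 3.0861×10⁷ m.
Transfer ellipse a_t = (r₁ + r₂)/2 = 1.896×10⁷ m.
At r₁: circular v_c1 = √(μ/r₁) = 7516 m/s; transfer-perigee v_p = √[μ(2/r₁ − 1/a_t)] = 9590 m/s.
Δv₁ = v_p − v_c1 = 2073 m/s.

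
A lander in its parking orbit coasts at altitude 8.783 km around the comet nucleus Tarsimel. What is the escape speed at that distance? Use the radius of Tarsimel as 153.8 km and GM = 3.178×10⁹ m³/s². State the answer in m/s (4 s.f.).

v_esc ≈ 197.7 m/s

r = 153.8 + 8.783 = 162.58 km = 1.6258×10⁵ m.
Escape speed v_esc = √(2μ/r) = √(2 × 3.178×10⁹ / 1.626×10⁵) = √(3.909×10⁴) = 197.7 m/s.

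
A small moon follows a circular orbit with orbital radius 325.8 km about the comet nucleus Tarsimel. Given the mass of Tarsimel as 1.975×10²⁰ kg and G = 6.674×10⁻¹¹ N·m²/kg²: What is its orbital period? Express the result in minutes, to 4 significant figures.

μ = GM = 6.674×10⁻¹¹ × 1.975×10²⁰ = 1.318×10¹⁰ m³/s².
r = 325.8 km = 3.258×10⁵ m.
Kepler's third law: T = 2π√(r³/μ) = 2π√((3.258×10⁵)³ / 1.318×10¹⁰).
r³/μ = 2.624×10⁶ s², so T = 2π × 1.620×10³ = 1.018×10⁴ s.
Converting: 1.018×10⁴ s ÷ 60.00 = 169.6 minutes.

T ≈ 169.6 minutes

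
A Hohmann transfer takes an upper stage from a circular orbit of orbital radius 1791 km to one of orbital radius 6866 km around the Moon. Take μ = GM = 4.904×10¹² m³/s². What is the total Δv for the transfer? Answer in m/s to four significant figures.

Δv_total ≈ 730.8 m/s

r₁ = 1791 km = 1.791×10⁶ m.
r₂ = 6866 km = 6.866×10⁶ m.
Transfer ellipse a_t = (r₁ + r₂)/2 = 4.328×10⁶ m.
At r₁: circular v_c1 = √(μ/r₁) = 1655 m/s; transfer-perilune v_p = √[μ(2/r₁ − 1/a_t)] = 2084 m/s.
Δv₁ = v_p − v_c1 = 429.3 m/s.
At r₂: circular v_c2 = √(μ/r₂) = 845.1 m/s; transfer-apolune v_a = √[μ(2/r₂ − 1/a_t)] = 543.6 m/s.
Δv₂ = v_c2 − v_a = 301.5 m/s.
Total Δv = Δv₁ + Δv₂ = 730.8 m/s.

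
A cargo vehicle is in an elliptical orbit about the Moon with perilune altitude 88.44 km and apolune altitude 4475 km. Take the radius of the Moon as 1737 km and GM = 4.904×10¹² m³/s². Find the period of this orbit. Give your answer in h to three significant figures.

T ≈ 6.35 h

r_p = 1737 + 88.44 = 1825.4 km = 1.8254×10⁶ m.
r_a = 1737 + 4475 = 6212.0 km = 6.2120×10⁶ m.
Semi-major axis a = (r_p + r_a)/2 = (1825.4 + 6212.0)/2 = 4018.7 km = 4.019×10⁶ m.
By Kepler's third law T = 2π√(a³/μ) = 2π × 3.638×10³ = 2.286×10⁴ s.
= 6.349 h.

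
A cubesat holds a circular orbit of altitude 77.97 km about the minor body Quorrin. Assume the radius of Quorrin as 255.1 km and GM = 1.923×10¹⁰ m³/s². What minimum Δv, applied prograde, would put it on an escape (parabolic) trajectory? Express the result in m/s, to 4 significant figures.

r = 255.1 + 77.97 = 333.07 km = 3.3307×10⁵ m.
Circular speed v_c = √(μ/r) = 240.3 m/s.
Escape speed v_esc = √(2μ/r) = √2 × v_c = 339.8 m/s.
Δv = v_esc − v_c = 99.53 m/s.

Δv ≈ 99.53 m/s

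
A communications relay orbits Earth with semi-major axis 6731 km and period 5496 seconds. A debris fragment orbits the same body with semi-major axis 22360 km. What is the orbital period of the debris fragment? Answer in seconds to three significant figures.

Kepler's third law: T² ∝ a³, so T₂ = T₁ (a₂/a₁)^(3/2).
a₂/a₁ = 3.322, (a₂/a₁)^(3/2) = 6.055.
T₂ = 5496 × 6.055 = 33280 seconds.

T₂ ≈ 33300 seconds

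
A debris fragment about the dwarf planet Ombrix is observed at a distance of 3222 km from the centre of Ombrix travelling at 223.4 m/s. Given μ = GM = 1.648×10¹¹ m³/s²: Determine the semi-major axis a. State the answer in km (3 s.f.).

a ≈ 3150 km

r = 3.222×10⁶ m.
Vis-viva rearranged: 1/a = 2/r − v²/μ = 6.207×10⁻⁷ − 3.028×10⁻⁷ = 3.179×10⁻⁷ m⁻¹.
a = 3.146×10⁶ m = 3145.7 km.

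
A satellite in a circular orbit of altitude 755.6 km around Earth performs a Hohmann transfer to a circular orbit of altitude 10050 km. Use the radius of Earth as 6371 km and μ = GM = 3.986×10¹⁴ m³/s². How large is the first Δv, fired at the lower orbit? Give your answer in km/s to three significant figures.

r₁ = 6371 + 755.6 = 7126.6 km = 7.1266×10⁶ m.
r₂ = 6371 + 10050 = 16421 km = 1.6421×10⁷ m.
Transfer ellipse a_t = (r₁ + r₂)/2 = 1.177×10⁷ m.
At r₁: circular v_c1 = √(μ/r₁) = 7479 m/s; transfer-perigee v_p = √[μ(2/r₁ − 1/a_t)] = 8832 m/s.
Δv₁ = v_p − v_c1 = 1353 m/s.
= 1.353 km/s.

Δv ≈ 1.35 km/s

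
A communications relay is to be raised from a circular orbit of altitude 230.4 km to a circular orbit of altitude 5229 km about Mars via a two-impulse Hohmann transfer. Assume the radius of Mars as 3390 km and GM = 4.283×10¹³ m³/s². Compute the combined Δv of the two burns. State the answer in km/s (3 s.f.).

r₁ = 3390 + 230.4 = 3620.4 km = 3.6204×10⁶ m.
r₂ = 3390 + 5229 = 8619.0 km = 8.6190×10⁶ m.
Transfer ellipse a_t = (r₁ + r₂)/2 = 6.120×10⁶ m.
At r₁: circular v_c1 = √(μ/r₁) = 3440 m/s; transfer-periapsis v_p = √[μ(2/r₁ − 1/a_t)] = 4082 m/s.
Δv₁ = v_p − v_c1 = 642.4 m/s.
At r₂: circular v_c2 = √(μ/r₂) = 2229 m/s; transfer-apoapsis v_a = √[μ(2/r₂ − 1/a_t)] = 1715 m/s.
Δv₂ = v_c2 − v_a = 514.6 m/s.
Total Δv = Δv₁ + Δv₂ = 1157 m/s = 1.157 km/s.

Δv_total ≈ 1.16 km/s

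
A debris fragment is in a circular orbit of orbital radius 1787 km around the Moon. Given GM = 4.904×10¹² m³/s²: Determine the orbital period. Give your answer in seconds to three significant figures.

r = 1787 km = 1.787×10⁶ m.
Kepler's third law: T = 2π√(r³/μ) = 2π√((1.787×10⁶)³ / 4.904×10¹²).
r³/μ = 1.164×10⁶ s², so T = 2π × 1.079×10³ = 6.778×10³ s.

T ≈ 6780 seconds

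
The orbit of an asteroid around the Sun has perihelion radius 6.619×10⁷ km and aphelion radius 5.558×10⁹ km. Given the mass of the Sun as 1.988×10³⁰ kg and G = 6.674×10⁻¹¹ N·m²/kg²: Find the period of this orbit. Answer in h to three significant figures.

μ = GM = 6.674×10⁻¹¹ × 1.988×10³⁰ = 1.327×10²⁰ m³/s².
Semi-major axis a = (r_p + r_a)/2 = (6.6190×10⁷ + 5.5580×10⁹)/2 = 2.8121×10⁹ km = 2.812×10¹² m.
By Kepler's third law T = 2π√(a³/μ) = 2π × 4.094×10⁸ = 2.572×10⁹ s.
= 7.145×10⁵ h.

T ≈ 715000 h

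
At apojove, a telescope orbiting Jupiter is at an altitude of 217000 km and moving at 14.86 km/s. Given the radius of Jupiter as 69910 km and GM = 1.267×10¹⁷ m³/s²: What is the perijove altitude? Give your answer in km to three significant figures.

r_a = 69910 + 217000 = 2.8691×10⁵ km = 2.869×10⁸ m.
Specific energy ε = v²/2 − μ/r = -3.312×10⁸ J/kg, so a = −μ/(2ε) = 1.913×10⁸ m.
The apsides satisfy r_p + r_a = 2a, so the perijove radius is 2a − r_a = 9.565×10⁷ m = 95647 km.
Perijove altitude = 95647 − 69910 = 25737 km.

perijove altitude ≈ 25700 km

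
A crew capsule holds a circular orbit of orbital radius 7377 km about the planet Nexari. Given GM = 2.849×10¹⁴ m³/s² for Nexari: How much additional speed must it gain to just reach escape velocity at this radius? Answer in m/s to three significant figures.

Δv ≈ 2570 m/s

r = 7377 km = 7.377×10⁶ m.
Circular speed v_c = √(μ/r) = 6215 m/s.
Escape speed v_esc = √(2μ/r) = √2 × v_c = 8789 m/s.
Δv = v_esc − v_c = 2574 m/s.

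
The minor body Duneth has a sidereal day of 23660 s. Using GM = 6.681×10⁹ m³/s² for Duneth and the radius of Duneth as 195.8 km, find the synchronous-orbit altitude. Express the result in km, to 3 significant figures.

A synchronous orbit has period T, so by Kepler's third law a = (μT²/4π²)^(1/3).
μT²/4π² = 6.681×10⁹ × (2.366×10⁴)² / 39.48 = 9.474×10¹⁶ m³.
a = 4.559×10⁵ m = 455.87 km.
Altitude h = a − R = 455.87 − 195.8 = 260.07 km.

h_sync ≈ 260 km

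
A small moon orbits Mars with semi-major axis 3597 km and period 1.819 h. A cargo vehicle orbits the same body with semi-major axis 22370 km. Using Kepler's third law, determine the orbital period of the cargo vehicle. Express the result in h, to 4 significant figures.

Kepler's third law: T² ∝ a³, so T₂ = T₁ (a₂/a₁)^(3/2).
a₂/a₁ = 6.219, (a₂/a₁)^(3/2) = 15.51.
T₂ = 1.819 × 15.51 = 28.21 h.

T₂ ≈ 28.21 h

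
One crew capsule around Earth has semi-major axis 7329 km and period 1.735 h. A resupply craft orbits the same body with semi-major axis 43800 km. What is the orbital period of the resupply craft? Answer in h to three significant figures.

Kepler's third law: T² ∝ a³, so T₂ = T₁ (a₂/a₁)^(3/2).
a₂/a₁ = 5.976, (a₂/a₁)^(3/2) = 14.61.
T₂ = 1.735 × 14.61 = 25.35 h.

T₂ ≈ 25.3 h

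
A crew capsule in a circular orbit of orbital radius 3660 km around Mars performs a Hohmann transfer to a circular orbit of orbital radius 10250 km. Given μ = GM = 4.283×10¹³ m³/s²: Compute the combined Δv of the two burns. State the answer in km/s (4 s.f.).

r₁ = 3660 km = 3.660×10⁶ m.
r₂ = 10250 km = 1.025×10⁷ m.
Transfer ellipse a_t = (r₁ + r₂)/2 = 6.955×10⁶ m.
At r₁: circular v_c1 = √(μ/r₁) = 3421 m/s; transfer-periapsis v_p = √[μ(2/r₁ − 1/a_t)] = 4153 m/s.
Δv₁ = v_p − v_c1 = 732.0 m/s.
At r₂: circular v_c2 = √(μ/r₂) = 2044 m/s; transfer-apoapsis v_a = √[μ(2/r₂ − 1/a_t)] = 1483 m/s.
Δv₂ = v_c2 − v_a = 561.3 m/s.
Total Δv = Δv₁ + Δv₂ = 1293 m/s = 1.293 km/s.

Δv_total ≈ 1.293 km/s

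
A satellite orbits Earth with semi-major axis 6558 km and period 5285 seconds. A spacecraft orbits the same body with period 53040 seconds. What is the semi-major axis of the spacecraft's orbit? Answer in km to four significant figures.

Kepler's third law: a³ ∝ T², so a₂ = a₁ (T₂/T₁)^(2/3).
T₂/T₁ = 10.04, (T₂/T₁)^(2/3) = 4.653.
a₂ = 6558 × 4.653 = 30510 km.

a₂ ≈ 30510 km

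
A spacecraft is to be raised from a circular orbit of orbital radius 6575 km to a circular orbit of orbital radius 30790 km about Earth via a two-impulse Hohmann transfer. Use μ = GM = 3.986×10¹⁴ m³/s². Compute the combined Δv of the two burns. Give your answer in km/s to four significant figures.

r₁ = 6575 km = 6.575×10⁶ m.
r₂ = 30790 km = 3.079×10⁷ m.
Transfer ellipse a_t = (r₁ + r₂)/2 = 1.868×10⁷ m.
At r₁: circular v_c1 = √(μ/r₁) = 7786 m/s; transfer-perigee v_p = √[μ(2/r₁ − 1/a_t)] = 9996 m/s.
Δv₁ = v_p − v_c1 = 2209 m/s.
At r₂: circular v_c2 = √(μ/r₂) = 3598 m/s; transfer-apogee v_a = √[μ(2/r₂ − 1/a_t)] = 2134 m/s.
Δv₂ = v_c2 − v_a = 1464 m/s.
Total Δv = Δv₁ + Δv₂ = 3673 m/s = 3.673 km/s.

Δv_total ≈ 3.673 km/s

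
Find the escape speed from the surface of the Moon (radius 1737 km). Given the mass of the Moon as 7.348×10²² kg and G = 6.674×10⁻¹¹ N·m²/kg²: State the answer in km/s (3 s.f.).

μ = GM = 6.674×10⁻¹¹ × 7.348×10²² = 4.904×10¹² m³/s².
r = R = 1.737×10⁶ m.
Escape speed v_esc = √(2μ/r) = √(2 × 4.904×10¹² / 1.737×10⁶) = √(5.647×10⁶) = 2376 m/s.
= 2.376 km/s.

v_esc ≈ 2.38 km/s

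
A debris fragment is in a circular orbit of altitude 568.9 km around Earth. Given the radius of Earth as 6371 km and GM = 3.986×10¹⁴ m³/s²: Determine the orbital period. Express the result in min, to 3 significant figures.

r = 6371 + 568.9 = 6939.9 km = 6.9399×10⁶ m.
Kepler's third law: T = 2π√(r³/μ) = 2π√((6.940×10⁶)³ / 3.986×10¹⁴).
r³/μ = 8.385×10⁵ s², so T = 2π × 9.157×10² = 5.754×10³ s.
Converting: 5.754×10³ s ÷ 60.00 = 95.89 min.

T ≈ 95.9 min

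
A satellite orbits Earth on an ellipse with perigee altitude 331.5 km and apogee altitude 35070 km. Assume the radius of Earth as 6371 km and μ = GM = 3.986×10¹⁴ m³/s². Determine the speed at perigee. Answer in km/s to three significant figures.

v ≈ 10.1 km/s

r_p = 6371 + 331.5 = 6702.5 km = 6.7025×10⁶ m.
r_a = 6371 + 35070 = 41441 km = 4.1441×10⁷ m.
Semi-major axis a = (r_p + r_a)/2 = 24072 km = 2.407×10⁷ m.
Vis-viva: v² = μ(2/r − 1/a) = 3.986×10¹⁴ × (2.984×10⁻⁷ − 4.154×10⁻⁸) = 1.024×10⁸ m²/s².
v = 10120 m/s = 10.12 km/s.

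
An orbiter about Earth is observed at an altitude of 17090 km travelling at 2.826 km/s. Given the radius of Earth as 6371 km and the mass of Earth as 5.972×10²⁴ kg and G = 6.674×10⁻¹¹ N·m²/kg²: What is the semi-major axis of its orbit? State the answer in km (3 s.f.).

μ = GM = 6.674×10⁻¹¹ × 5.972×10²⁴ = 3.986×10¹⁴ m³/s².
r = 6371 + 17090 = 23461 km = 2.346×10⁷ m.
Vis-viva rearranged: 1/a = 2/r − v²/μ = 8.525×10⁻⁸ − 2.004×10⁻⁸ = 6.521×10⁻⁸ m⁻¹.
a = 1.533×10⁷ m = 15335 km.

a ≈ 15300 km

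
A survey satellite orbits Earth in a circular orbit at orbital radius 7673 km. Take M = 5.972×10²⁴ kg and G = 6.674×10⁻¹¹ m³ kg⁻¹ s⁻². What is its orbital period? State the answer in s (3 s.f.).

μ = GM = 6.674×10⁻¹¹ × 5.972×10²⁴ = 3.986×10¹⁴ m³/s².
r = 7673 km = 7.673×10⁶ m.
Kepler's third law: T = 2π√(r³/μ) = 2π√((7.673×10⁶)³ / 3.986×10¹⁴).
r³/μ = 1.133×10⁶ s², so T = 2π × 1.065×10³ = 6.689×10³ s.

T ≈ 6690 s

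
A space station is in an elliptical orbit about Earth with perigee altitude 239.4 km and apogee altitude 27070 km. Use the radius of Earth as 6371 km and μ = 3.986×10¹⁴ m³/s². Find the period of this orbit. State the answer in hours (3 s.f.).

r_p = 6371 + 239.4 = 6610.4 km = 6.6104×10⁶ m.
r_a = 6371 + 27070 = 33441 km = 3.3441×10⁷ m.
Semi-major axis a = (r_p + r_a)/2 = (6610.4 + 33441)/2 = 20026 km = 2.003×10⁷ m.
By Kepler's third law T = 2π√(a³/μ) = 2π × 4.489×10³ = 2.820×10⁴ s.
= 7.834 hours.

T ≈ 7.83 hours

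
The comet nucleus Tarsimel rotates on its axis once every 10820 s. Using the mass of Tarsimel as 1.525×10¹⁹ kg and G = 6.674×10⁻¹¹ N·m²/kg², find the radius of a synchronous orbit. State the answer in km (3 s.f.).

μ = GM = 6.674×10⁻¹¹ × 1.525×10¹⁹ = 1.018×10⁹ m³/s².
A synchronous orbit has period T, so by Kepler's third law a = (μT²/4π²)^(1/3).
μT²/4π² = 1.018×10⁹ × (1.082×10⁴)² / 39.48 = 3.018×10¹⁵ m³.
a = 1.445×10⁵ m = 144.52 km.

r_sync ≈ 145 km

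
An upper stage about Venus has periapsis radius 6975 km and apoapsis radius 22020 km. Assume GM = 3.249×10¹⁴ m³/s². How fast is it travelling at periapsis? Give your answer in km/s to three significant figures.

v ≈ 8.41 km/s

Semi-major axis a = (r_p + r_a)/2 = 14498 km = 1.450×10⁷ m.
Vis-viva: v² = μ(2/r − 1/a) = 3.249×10¹⁴ × (2.867×10⁻⁷ − 6.898×10⁻⁸) = 7.075×10⁷ m²/s².
v = 8411 m/s = 8.411 km/s.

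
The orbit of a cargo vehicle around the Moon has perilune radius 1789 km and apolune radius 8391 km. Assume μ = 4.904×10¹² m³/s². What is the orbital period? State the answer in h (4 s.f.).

T ≈ 9.051 h

Semi-major axis a = (r_p + r_a)/2 = (1789.0 + 8391.0)/2 = 5090.0 km = 5.090×10⁶ m.
By Kepler's third law T = 2π√(a³/μ) = 2π × 5.186×10³ = 3.258×10⁴ s.
= 9.051 h.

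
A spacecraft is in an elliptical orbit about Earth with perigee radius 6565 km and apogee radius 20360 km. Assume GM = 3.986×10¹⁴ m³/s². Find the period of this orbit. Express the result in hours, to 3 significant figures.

Semi-major axis a = (r_p + r_a)/2 = (6565.0 + 20360)/2 = 13462 km = 1.346×10⁷ m.
By Kepler's third law T = 2π√(a³/μ) = 2π × 2.474×10³ = 1.555×10⁴ s.
= 4.318 hours.

T ≈ 4.32 hours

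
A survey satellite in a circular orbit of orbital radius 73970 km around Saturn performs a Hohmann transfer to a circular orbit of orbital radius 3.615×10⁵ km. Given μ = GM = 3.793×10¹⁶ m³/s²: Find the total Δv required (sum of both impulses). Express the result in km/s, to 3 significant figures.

Δv_total ≈ 10.8 km/s

r₁ = 73970 km = 7.397×10⁷ m.
r₂ = 3.615×10⁵ km = 3.615×10⁸ m.
Transfer ellipse a_t = (r₁ + r₂)/2 = 2.177×10⁸ m.
At r₁: circular v_c1 = √(μ/r₁) = 22640 m/s; transfer-perikrone v_p = √[μ(2/r₁ − 1/a_t)] = 29180 m/s.
Δv₁ = v_p − v_c1 = 6533 m/s.
At r₂: circular v_c2 = √(μ/r₂) = 10240 m/s; transfer-apokrone v_a = √[μ(2/r₂ − 1/a_t)] = 5970 m/s.
Δv₂ = v_c2 − v_a = 4273 m/s.
Total Δv = Δv₁ + Δv₂ = 10810 m/s = 10.81 km/s.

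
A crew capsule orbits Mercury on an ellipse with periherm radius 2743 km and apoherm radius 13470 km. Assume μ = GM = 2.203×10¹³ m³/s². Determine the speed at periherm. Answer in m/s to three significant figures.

Semi-major axis a = (r_p + r_a)/2 = 8106.5 km = 8.106×10⁶ m.
Vis-viva: v² = μ(2/r − 1/a) = 2.203×10¹³ × (7.291×10⁻⁷ − 1.234×10⁻⁷) = 1.335×10⁷ m²/s².
v = 3653 m/s.

v ≈ 3650 m/s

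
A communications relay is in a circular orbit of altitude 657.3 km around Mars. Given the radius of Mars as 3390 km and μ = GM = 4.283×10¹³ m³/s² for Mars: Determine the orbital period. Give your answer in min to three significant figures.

T ≈ 130 min

r = 3390 + 657.3 = 4047.3 km = 4.0473×10⁶ m.
Kepler's third law: T = 2π√(r³/μ) = 2π√((4.047×10⁶)³ / 4.283×10¹³).
r³/μ = 1.548×10⁶ s², so T = 2π × 1.244×10³ = 7.817×10³ s.
Converting: 7.817×10³ s ÷ 60.00 = 130.3 min.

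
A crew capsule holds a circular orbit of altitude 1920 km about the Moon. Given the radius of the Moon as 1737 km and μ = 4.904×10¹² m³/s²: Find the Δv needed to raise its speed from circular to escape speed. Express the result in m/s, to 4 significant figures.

Δv ≈ 479.7 m/s

r = 1737 + 1920 = 3657.0 km = 3.6570×10⁶ m.
Circular speed v_c = √(μ/r) = 1158 m/s.
Escape speed v_esc = √(2μ/r) = √2 × v_c = 1638 m/s.
Δv = v_esc − v_c = 479.7 m/s.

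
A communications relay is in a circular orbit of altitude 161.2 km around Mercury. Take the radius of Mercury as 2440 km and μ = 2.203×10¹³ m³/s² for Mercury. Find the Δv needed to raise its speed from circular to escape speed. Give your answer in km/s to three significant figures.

Δv ≈ 1.21 km/s

r = 2440 + 161.2 = 2601.2 km = 2.6012×10⁶ m.
Circular speed v_c = √(μ/r) = 2910 m/s.
Escape speed v_esc = √(2μ/r) = √2 × v_c = 4116 m/s.
Δv = v_esc − v_c = 1205 m/s = 1.205 km/s.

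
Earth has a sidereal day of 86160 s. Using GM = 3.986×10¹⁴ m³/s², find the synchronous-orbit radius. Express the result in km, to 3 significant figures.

A synchronous orbit has period T, so by Kepler's third law a = (μT²/4π²)^(1/3).
μT²/4π² = 3.986×10¹⁴ × (8.616×10⁴)² / 39.48 = 7.495×10²² m³.
a = 4.216×10⁷ m = 42163 km.

r_sync ≈ 42200 km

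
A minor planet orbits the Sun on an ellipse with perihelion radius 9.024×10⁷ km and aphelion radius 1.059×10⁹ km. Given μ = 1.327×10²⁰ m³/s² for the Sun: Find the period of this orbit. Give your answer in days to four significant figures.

Semi-major axis a = (r_p + r_a)/2 = (9.0240×10⁷ + 1.0590×10⁹)/2 = 5.7462×10⁸ km = 5.746×10¹¹ m.
By Kepler's third law T = 2π√(a³/μ) = 2π × 3.781×10⁷ = 2.376×10⁸ s.
= 2750 days.

T ≈ 2750 days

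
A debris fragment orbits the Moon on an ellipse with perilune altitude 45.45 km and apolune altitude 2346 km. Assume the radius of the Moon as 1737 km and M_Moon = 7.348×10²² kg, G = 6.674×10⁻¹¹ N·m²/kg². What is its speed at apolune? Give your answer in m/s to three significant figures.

v ≈ 854 m/s

μ = GM = 6.674×10⁻¹¹ × 7.348×10²² = 4.904×10¹² m³/s².
r_p = 1737 + 45.45 = 1782.5 km = 1.7824×10⁶ m.
r_a = 1737 + 2346 = 4083.0 km = 4.0830×10⁶ m.
Semi-major axis a = (r_p + r_a)/2 = 2932.7 km = 2.933×10⁶ m.
Vis-viva: v² = μ(2/r − 1/a) = 4.904×10¹² × (4.898×10⁻⁷ − 3.410×10⁻⁷) = 7.300×10⁵ m²/s².
v = 854.4 m/s.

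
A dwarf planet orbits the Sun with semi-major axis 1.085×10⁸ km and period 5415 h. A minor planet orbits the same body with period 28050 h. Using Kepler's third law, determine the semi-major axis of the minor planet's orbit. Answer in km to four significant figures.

Kepler's third law: a³ ∝ T², so a₂ = a₁ (T₂/T₁)^(2/3).
T₂/T₁ = 5.180, (T₂/T₁)^(2/3) = 2.994.
a₂ = 1.085×10⁸ × 2.994 = 3.248×10⁸ km.

a₂ ≈ 3.248×10⁸ km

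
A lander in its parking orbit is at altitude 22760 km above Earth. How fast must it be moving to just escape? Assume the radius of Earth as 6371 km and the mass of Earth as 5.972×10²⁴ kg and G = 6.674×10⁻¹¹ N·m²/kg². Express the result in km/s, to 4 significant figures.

v_esc ≈ 5.231 km/s

μ = GM = 6.674×10⁻¹¹ × 5.972×10²⁴ = 3.986×10¹⁴ m³/s².
r = 6371 + 22760 = 29131 km = 2.9131×10⁷ m.
Escape speed v_esc = √(2μ/r) = √(2 × 3.986×10¹⁴ / 2.913×10⁷) = √(2.736×10⁷) = 5231 m/s.
= 5.231 km/s.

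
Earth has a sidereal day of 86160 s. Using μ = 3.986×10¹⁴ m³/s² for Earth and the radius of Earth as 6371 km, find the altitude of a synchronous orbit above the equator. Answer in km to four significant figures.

h_sync ≈ 35790 km

A synchronous orbit has period T, so by Kepler's third law a = (μT²/4π²)^(1/3).
μT²/4π² = 3.986×10¹⁴ × (8.616×10⁴)² / 39.48 = 7.495×10²² m³.
a = 4.216×10⁷ m = 42163 km.
Altitude h = a − R = 42163 − 6371 = 35792 km.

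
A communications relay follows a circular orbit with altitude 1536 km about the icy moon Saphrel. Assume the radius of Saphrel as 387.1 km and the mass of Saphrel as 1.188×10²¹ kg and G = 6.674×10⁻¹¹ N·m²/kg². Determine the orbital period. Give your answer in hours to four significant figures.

μ = GM = 6.674×10⁻¹¹ × 1.188×10²¹ = 7.929×10¹⁰ m³/s².
r = 387.1 + 1536 = 1923.1 km = 1.9231×10⁶ m.
Kepler's third law: T = 2π√(r³/μ) = 2π√((1.923×10⁶)³ / 7.929×10¹⁰).
r³/μ = 8.970×10⁷ s², so T = 2π × 9.471×10³ = 5.951×10⁴ s.
Converting: 5.951×10⁴ s ÷ 3600 = 16.53 hours.

T ≈ 16.53 hours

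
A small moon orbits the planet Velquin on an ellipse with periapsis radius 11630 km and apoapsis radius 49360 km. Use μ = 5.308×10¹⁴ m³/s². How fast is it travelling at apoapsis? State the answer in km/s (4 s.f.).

v ≈ 2.025 km/s

Semi-major axis a = (r_p + r_a)/2 = 30495 km = 3.050×10⁷ m.
Vis-viva: v² = μ(2/r − 1/a) = 5.308×10¹⁴ × (4.052×10⁻⁸ − 3.279×10⁻⁸) = 4.101×10⁶ m²/s².
v = 2025 m/s = 2.025 km/s.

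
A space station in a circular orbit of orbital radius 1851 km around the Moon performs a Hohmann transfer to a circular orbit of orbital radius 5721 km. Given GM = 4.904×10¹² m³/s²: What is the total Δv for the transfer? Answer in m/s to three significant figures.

r₁ = 1851 km = 1.851×10⁶ m.
r₂ = 5721 km = 5.721×10⁶ m.
Transfer ellipse a_t = (r₁ + r₂)/2 = 3.786×10⁶ m.
At r₁: circular v_c1 = √(μ/r₁) = 1628 m/s; transfer-perilune v_p = √[μ(2/r₁ − 1/a_t)] = 2001 m/s.
Δv₁ = v_p − v_c1 = 373.2 m/s.
At r₂: circular v_c2 = √(μ/r₂) = 925.8 m/s; transfer-apolune v_a = √[μ(2/r₂ − 1/a_t)] = 647.4 m/s.
Δv₂ = v_c2 − v_a = 278.5 m/s.
Total Δv = Δv₁ + Δv₂ = 651.7 m/s.

Δv_total ≈ 652 m/s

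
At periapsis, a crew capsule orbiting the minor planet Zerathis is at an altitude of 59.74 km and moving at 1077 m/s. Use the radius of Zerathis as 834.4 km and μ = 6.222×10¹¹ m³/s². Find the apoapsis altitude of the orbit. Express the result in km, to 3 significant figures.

apoapsis altitude ≈ 3640 km

r_p = 834.4 + 59.74 = 894.14 km = 8.941×10⁵ m.
Specific energy ε = v²/2 − μ/r = -1.159×10⁵ J/kg, so a = −μ/(2ε) = 2.684×10⁶ m.
The apsides satisfy r_p + r_a = 2a, so the apoapsis radius is 2a − r_p = 4.474×10⁶ m = 4474.3 km.
Apoapsis altitude = 4474.3 − 834.4 = 3639.9 km.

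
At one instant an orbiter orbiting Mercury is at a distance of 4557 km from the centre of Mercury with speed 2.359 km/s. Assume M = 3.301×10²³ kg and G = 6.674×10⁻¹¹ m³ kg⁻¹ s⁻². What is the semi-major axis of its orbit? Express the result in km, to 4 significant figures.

a ≈ 5368 km

μ = GM = 6.674×10⁻¹¹ × 3.301×10²³ = 2.203×10¹³ m³/s².
r = 4.557×10⁶ m.
Specific orbital energy ε = v²/2 − μ/r = (2359)²/2 − 2.203×10¹³/4.557×10⁶ = -2.052×10⁶ J/kg.
Since ε = −μ/(2a), a = −μ/(2ε) = 5.368×10⁶ m = 5368.0 km.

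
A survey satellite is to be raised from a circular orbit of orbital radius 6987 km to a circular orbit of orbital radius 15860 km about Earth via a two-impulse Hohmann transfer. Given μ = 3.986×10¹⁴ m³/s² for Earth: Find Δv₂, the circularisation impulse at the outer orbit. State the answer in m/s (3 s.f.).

Δv ≈ 1090 m/s

r₁ = 6987 km = 6.987×10⁶ m.
r₂ = 15860 km = 1.586×10⁷ m.
Transfer ellipse a_t = (r₁ + r₂)/2 = 1.142×10⁷ m.
At r₁: circular v_c1 = √(μ/r₁) = 7553 m/s; transfer-perigee v_p = √[μ(2/r₁ − 1/a_t)] = 8900 m/s.
At r₂: circular v_c2 = √(μ/r₂) = 5013 m/s; transfer-apogee v_a = √[μ(2/r₂ − 1/a_t)] = 3921 m/s.
Δv₂ = v_c2 − v_a = 1093 m/s.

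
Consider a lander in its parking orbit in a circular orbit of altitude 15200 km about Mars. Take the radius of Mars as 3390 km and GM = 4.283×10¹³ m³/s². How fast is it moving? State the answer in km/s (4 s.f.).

v ≈ 1.518 km/s

r = 3390 + 15200 = 18590 km = 1.8590×10⁷ m.
For a circular orbit v = √(μ/r) = √(4.283×10¹³ / 1.859×10⁷) = √(2.304×10⁶) = 1518 m/s.
That is 1.518 km/s.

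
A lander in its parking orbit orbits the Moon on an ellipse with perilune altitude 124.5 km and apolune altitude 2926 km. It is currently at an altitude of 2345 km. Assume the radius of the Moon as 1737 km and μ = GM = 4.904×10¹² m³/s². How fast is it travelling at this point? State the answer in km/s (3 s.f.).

v ≈ 0.948 km/s

r_p = 1737 + 124.5 = 1861.5 km = 1.8615×10⁶ m.
r_a = 1737 + 2926 = 4663.0 km = 4.6630×10⁶ m.
r = 1737 + 2345 = 4082.0 km = 4.082×10⁶ m.
Semi-major axis a = (r_p + r_a)/2 = 3262.2 km = 3.262×10⁶ m.
Vis-viva: v² = μ(2/r − 1/a) = 4.904×10¹² × (4.900×10⁻⁷ − 3.065×10⁻⁷) = 8.995×10⁵ m²/s².
v = 948.4 m/s = 0.9484 km/s.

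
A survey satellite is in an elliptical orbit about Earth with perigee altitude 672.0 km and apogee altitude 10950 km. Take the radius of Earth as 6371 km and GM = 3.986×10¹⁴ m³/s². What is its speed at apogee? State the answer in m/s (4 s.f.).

r_p = 6371 + 672.0 = 7043.0 km = 7.0430×10⁶ m.
r_a = 6371 + 10950 = 17321 km = 1.7321×10⁷ m.
Semi-major axis a = (r_p + r_a)/2 = 12182 km = 1.218×10⁷ m.
Vis-viva: v² = μ(2/r − 1/a) = 3.986×10¹⁴ × (1.155×10⁻⁷ − 8.209×10⁻⁸) = 1.330×10⁷ m²/s².
v = 3648 m/s.

v ≈ 3648 m/s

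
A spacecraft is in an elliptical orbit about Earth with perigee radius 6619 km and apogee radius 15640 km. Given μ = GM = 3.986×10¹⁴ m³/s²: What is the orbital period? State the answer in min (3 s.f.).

T ≈ 195 min

Semi-major axis a = (r_p + r_a)/2 = (6619.0 + 15640)/2 = 11130 km = 1.113×10⁷ m.
By Kepler's third law T = 2π√(a³/μ) = 2π × 1.860×10³ = 1.168×10⁴ s.
= 194.7 min.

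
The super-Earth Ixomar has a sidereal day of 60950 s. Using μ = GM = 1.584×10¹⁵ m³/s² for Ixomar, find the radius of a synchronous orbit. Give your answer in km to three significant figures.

r_sync ≈ 53000 km

A synchronous orbit has period T, so by Kepler's third law a = (μT²/4π²)^(1/3).
μT²/4π² = 1.584×10¹⁵ × (6.095×10⁴)² / 39.48 = 1.491×10²³ m³.
a = 5.302×10⁷ m = 53021 km.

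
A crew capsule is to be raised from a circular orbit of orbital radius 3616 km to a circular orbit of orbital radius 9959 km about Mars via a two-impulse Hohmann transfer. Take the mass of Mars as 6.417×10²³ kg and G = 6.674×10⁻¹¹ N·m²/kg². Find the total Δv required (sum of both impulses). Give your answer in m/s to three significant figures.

Δv_total ≈ 1290 m/s

μ = GM = 6.674×10⁻¹¹ × 6.417×10²³ = 4.283×10¹³ m³/s².
r₁ = 3616 km = 3.616×10⁶ m.
r₂ = 9959 km = 9.959×10⁶ m.
Transfer ellipse a_t = (r₁ + r₂)/2 = 6.788×10⁶ m.
At r₁: circular v_c1 = √(μ/r₁) = 3441 m/s; transfer-periapsis v_p = √[μ(2/r₁ − 1/a_t)] = 4169 m/s.
Δv₁ = v_p − v_c1 = 727.2 m/s.
At r₂: circular v_c2 = √(μ/r₂) = 2074 m/s; transfer-apoapsis v_a = √[μ(2/r₂ − 1/a_t)] = 1514 m/s.
Δv₂ = v_c2 − v_a = 560.1 m/s.
Total Δv = Δv₁ + Δv₂ = 1287 m/s.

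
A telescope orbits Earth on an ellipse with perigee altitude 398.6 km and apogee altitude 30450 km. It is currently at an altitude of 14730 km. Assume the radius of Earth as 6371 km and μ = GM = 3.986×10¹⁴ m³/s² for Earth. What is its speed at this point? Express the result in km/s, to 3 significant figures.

v ≈ 4.41 km/s

r_p = 6371 + 398.6 = 6769.6 km = 6.7696×10⁶ m.
r_a = 6371 + 30450 = 36821 km = 3.6821×10⁷ m.
r = 6371 + 14730 = 21101 km = 2.110×10⁷ m.
Semi-major axis a = (r_p + r_a)/2 = 21795 km = 2.180×10⁷ m.
Vis-viva: v² = μ(2/r − 1/a) = 3.986×10¹⁴ × (9.478×10⁻⁸ − 4.588×10⁻⁸) = 1.949×10⁷ m²/s².
v = 4415 m/s = 4.415 km/s.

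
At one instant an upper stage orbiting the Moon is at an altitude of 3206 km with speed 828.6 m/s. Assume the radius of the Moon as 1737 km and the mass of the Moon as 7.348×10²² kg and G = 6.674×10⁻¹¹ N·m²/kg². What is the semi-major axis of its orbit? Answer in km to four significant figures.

a ≈ 3779 km

μ = GM = 6.674×10⁻¹¹ × 7.348×10²² = 4.904×10¹² m³/s².
r = 1737 + 3206 = 4943.0 km = 4.943×10⁶ m.
Specific orbital energy ε = v²/2 − μ/r = (828.6)²/2 − 4.904×10¹²/4.943×10⁶ = -6.488×10⁵ J/kg.
Since ε = −μ/(2a), a = −μ/(2ε) = 3.779×10⁶ m = 3779.1 km.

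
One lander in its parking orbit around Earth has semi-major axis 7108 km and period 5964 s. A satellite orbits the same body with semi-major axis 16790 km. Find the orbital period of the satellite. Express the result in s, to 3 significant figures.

Kepler's third law: T² ∝ a³, so T₂ = T₁ (a₂/a₁)^(3/2).
a₂/a₁ = 2.362, (a₂/a₁)^(3/2) = 3.630.
T₂ = 5964 × 3.630 = 21650 s.

T₂ ≈ 21700 s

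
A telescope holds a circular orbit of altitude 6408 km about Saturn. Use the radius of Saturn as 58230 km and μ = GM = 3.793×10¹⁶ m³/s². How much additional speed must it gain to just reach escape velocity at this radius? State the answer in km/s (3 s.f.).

Δv ≈ 10.0 km/s

r = 58230 + 6408 = 64638 km = 6.4638×10⁷ m.
Circular speed v_c = √(μ/r) = 24220 m/s.
Escape speed v_esc = √(2μ/r) = √2 × v_c = 34260 m/s.
Δv = v_esc − v_c = 10030 m/s = 10.03 km/s.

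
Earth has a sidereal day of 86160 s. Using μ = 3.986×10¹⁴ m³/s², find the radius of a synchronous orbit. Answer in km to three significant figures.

r_sync ≈ 42200 km

A synchronous orbit has period T, so by Kepler's third law a = (μT²/4π²)^(1/3).
μT²/4π² = 3.986×10¹⁴ × (8.616×10⁴)² / 39.48 = 7.495×10²² m³.
a = 4.216×10⁷ m = 42163 km.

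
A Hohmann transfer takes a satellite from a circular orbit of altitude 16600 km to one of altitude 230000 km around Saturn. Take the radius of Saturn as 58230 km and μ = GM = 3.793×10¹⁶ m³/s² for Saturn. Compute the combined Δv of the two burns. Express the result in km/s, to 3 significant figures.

Δv_total ≈ 9.96 km/s

r₁ = 58230 + 16600 = 74830 km = 7.4830×10⁷ m.
r₂ = 58230 + 230000 = 288230 km = 2.8823×10⁸ m.
Transfer ellipse a_t = (r₁ + r₂)/2 = 1.815×10⁸ m.
At r₁: circular v_c1 = √(μ/r₁) = 22510 m/s; transfer-perikrone v_p = √[μ(2/r₁ − 1/a_t)] = 28370 m/s.
Δv₁ = v_p − v_c1 = 5855 m/s.
At r₂: circular v_c2 = √(μ/r₂) = 11470 m/s; transfer-apokrone v_a = √[μ(2/r₂ − 1/a_t)] = 7365 m/s.
Δv₂ = v_c2 − v_a = 4106 m/s.
Total Δv = Δv₁ + Δv₂ = 9962 m/s = 9.962 km/s.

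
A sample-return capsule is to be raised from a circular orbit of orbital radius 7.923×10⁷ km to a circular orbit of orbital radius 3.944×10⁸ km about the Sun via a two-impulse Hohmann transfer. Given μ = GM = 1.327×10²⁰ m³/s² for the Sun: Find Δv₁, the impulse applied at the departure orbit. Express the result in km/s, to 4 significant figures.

Δv ≈ 11.89 km/s

r₁ = 7.923×10⁷ km = 7.923×10¹⁰ m.
r₂ = 3.944×10⁸ km = 3.944×10¹¹ m.
Transfer ellipse a_t = (r₁ + r₂)/2 = 2.368×10¹¹ m.
At r₁: circular v_c1 = √(μ/r₁) = 40930 m/s; transfer-perihelion v_p = √[μ(2/r₁ − 1/a_t)] = 52810 m/s.
Δv₁ = v_p − v_c1 = 11890 m/s.
= 11.89 km/s.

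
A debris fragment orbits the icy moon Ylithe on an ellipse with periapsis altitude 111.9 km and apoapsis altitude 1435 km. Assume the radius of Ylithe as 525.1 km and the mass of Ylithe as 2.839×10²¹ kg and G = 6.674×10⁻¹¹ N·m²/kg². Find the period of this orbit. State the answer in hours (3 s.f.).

μ = GM = 6.674×10⁻¹¹ × 2.839×10²¹ = 1.895×10¹¹ m³/s².
r_p = 525.1 + 111.9 = 637.00 km = 6.3700×10⁵ m.
r_a = 525.1 + 1435 = 1960.1 km = 1.9601×10⁶ m.
Semi-major axis a = (r_p + r_a)/2 = (637.00 + 1960.1)/2 = 1298.5 km = 1.299×10⁶ m.
By Kepler's third law T = 2π√(a³/μ) = 2π × 3.399×10³ = 2.136×10⁴ s.
= 5.933 hours.

T ≈ 5.93 hours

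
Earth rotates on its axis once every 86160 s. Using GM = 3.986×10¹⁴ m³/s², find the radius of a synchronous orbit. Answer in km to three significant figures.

A synchronous orbit has period T, so by Kepler's third law a = (μT²/4π²)^(1/3).
μT²/4π² = 3.986×10¹⁴ × (8.616×10⁴)² / 39.48 = 7.495×10²² m³.
a = 4.216×10⁷ m = 42163 km.

r_sync ≈ 42200 km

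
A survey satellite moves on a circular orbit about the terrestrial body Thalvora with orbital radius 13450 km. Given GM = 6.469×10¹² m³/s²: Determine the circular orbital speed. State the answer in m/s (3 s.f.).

r = 13450 km = 1.345×10⁷ m.
For a circular orbit v = √(μ/r) = √(6.469×10¹² / 1.345×10⁷) = √(4.810×10⁵) = 693.5 m/s.

v ≈ 694 m/s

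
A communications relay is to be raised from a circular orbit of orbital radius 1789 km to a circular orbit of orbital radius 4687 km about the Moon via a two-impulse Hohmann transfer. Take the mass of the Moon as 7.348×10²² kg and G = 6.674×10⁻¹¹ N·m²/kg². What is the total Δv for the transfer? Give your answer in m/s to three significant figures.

Δv_total ≈ 599 m/s

μ = GM = 6.674×10⁻¹¹ × 7.348×10²² = 4.904×10¹² m³/s².
r₁ = 1789 km = 1.789×10⁶ m.
r₂ = 4687 km = 4.687×10⁶ m.
Transfer ellipse a_t = (r₁ + r₂)/2 = 3.238×10⁶ m.
At r₁: circular v_c1 = √(μ/r₁) = 1656 m/s; transfer-perilune v_p = √[μ(2/r₁ − 1/a_t)] = 1992 m/s.
Δv₁ = v_p − v_c1 = 336.3 m/s.
At r₂: circular v_c2 = √(μ/r₂) = 1023 m/s; transfer-apolune v_a = √[μ(2/r₂ − 1/a_t)] = 760.3 m/s.
Δv₂ = v_c2 − v_a = 262.6 m/s.
Total Δv = Δv₁ + Δv₂ = 598.9 m/s.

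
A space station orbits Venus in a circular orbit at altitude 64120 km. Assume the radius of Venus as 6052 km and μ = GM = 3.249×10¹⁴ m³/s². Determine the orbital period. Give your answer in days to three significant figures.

T ≈ 2.37 days

r = 6052 + 64120 = 70172 km = 7.0172×10⁷ m.
Kepler's third law: T = 2π√(r³/μ) = 2π√((7.017×10⁷)³ / 3.249×10¹⁴).
r³/μ = 1.064×10⁹ s², so T = 2π × 3.261×10⁴ = 2.049×10⁵ s.
Converting: 2.049×10⁵ s ÷ 86400 = 2.372 days.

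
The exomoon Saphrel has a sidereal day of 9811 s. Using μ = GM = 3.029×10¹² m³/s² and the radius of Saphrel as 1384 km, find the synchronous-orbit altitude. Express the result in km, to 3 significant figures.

A synchronous orbit has period T, so by Kepler's third law a = (μT²/4π²)^(1/3).
μT²/4π² = 3.029×10¹² × (9.811×10³)² / 39.48 = 7.385×10¹⁸ m³.
a = 1.947×10⁶ m = 1947.4 km.
Altitude h = a − R = 1947.4 − 1384 = 563.40 km.

h_sync ≈ 563 km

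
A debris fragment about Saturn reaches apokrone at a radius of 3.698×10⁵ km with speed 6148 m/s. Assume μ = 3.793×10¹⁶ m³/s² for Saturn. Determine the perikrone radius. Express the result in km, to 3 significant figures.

r_a = 3.698×10⁸ m.
Specific energy ε = v²/2 − μ/r = -8.367×10⁷ J/kg, so a = −μ/(2ε) = 2.267×10⁸ m.
The apsides satisfy r_p + r_a = 2a, so the perikrone radius is 2a − r_a = 8.353×10⁷ m = 83529 km.

perikrone radius ≈ 83500 km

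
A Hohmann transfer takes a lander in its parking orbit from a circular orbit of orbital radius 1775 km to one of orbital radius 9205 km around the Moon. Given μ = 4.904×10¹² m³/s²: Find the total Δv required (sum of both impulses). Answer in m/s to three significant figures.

r₁ = 1775 km = 1.775×10⁶ m.
r₂ = 9205 km = 9.205×10⁶ m.
Transfer ellipse a_t = (r₁ + r₂)/2 = 5.490×10⁶ m.
At r₁: circular v_c1 = √(μ/r₁) = 1662 m/s; transfer-perilune v_p = √[μ(2/r₁ − 1/a_t)] = 2152 m/s.
Δv₁ = v_p − v_c1 = 490.1 m/s.
At r₂: circular v_c2 = √(μ/r₂) = 729.9 m/s; transfer-apolune v_a = √[μ(2/r₂ − 1/a_t)] = 415.0 m/s.
Δv₂ = v_c2 − v_a = 314.9 m/s.
Total Δv = Δv₁ + Δv₂ = 805.0 m/s.

Δv_total ≈ 805 m/s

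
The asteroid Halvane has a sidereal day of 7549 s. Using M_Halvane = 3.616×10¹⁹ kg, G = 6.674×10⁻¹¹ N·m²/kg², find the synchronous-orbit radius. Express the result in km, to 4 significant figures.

r_sync ≈ 151.6 km

μ = GM = 6.674×10⁻¹¹ × 3.616×10¹⁹ = 2.413×10⁹ m³/s².
A synchronous orbit has period T, so by Kepler's third law a = (μT²/4π²)^(1/3).
μT²/4π² = 2.413×10⁹ × (7.549×10³)² / 39.48 = 3.484×10¹⁵ m³.
a = 1.516×10⁵ m = 151.59 km.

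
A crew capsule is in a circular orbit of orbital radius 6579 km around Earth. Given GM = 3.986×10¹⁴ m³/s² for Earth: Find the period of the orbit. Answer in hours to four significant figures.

r = 6579 km = 6.579×10⁶ m.
Kepler's third law: T = 2π√(r³/μ) = 2π√((6.579×10⁶)³ / 3.986×10¹⁴).
r³/μ = 7.144×10⁵ s², so T = 2π × 8.452×10² = 5.311×10³ s.
Converting: 5.311×10³ s ÷ 3600 = 1.475 hours.

T ≈ 1.475 hours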